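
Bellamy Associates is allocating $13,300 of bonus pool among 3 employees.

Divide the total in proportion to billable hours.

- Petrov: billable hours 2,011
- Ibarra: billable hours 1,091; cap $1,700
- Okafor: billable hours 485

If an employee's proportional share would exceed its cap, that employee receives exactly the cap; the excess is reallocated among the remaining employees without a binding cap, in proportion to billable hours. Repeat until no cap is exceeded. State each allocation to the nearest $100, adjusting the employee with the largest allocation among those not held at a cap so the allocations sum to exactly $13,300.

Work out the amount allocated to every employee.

Petrov: $9,300 · Ibarra: $1,700 · Okafor: $2,300

Sum of billable hours: 3,587.
Pro-rata shares before constraints: Petrov 7,456.45; Ibarra 4,045.25; Okafor 1,798.30.
Cap binds for Ibarra ($1,700); remaining pool $11,600 reallocated over remaining billable hours 2,496.
Shares after redistribution: Petrov 9,345.99 → $9,300; Okafor 2,254.01 → $2,300.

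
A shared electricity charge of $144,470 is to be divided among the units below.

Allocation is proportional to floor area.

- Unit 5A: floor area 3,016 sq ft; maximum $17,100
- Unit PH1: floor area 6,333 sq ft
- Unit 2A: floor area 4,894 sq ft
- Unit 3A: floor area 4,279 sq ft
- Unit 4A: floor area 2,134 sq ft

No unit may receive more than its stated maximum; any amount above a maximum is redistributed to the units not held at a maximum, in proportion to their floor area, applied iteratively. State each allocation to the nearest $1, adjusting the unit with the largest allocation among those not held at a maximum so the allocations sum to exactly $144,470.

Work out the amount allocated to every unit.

Sum of floor area: 20,656.
Pro-rata shares before constraints: Unit 5A 21,094.19; Unit PH1 44,293.60; Unit 2A 34,229.09; Unit 3A 29,927.73; Unit 4A 14,925.40.
Held at cap: Unit 5A ($17,100); remaining pool $127,370 reallocated over remaining floor area 17,640.
Shares after redistribution: Unit PH1 45,727.56 → $45,728; Unit 2A 35,337.23 → $35,337; Unit 3A 30,896.61 → $30,897; Unit 4A 15,408.59 → $15,409.
Rounding difference −$1 applied to Unit PH1 → $45,727.

Unit 5A: $17,100; Unit PH1: $45,727; Unit 2A: $35,337; Unit 3A: $30,897; Unit 4A: $15,409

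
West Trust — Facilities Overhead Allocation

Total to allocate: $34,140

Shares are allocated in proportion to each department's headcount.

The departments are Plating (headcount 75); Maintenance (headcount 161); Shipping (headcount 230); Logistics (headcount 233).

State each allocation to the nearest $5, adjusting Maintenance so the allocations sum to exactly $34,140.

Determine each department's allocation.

Sum of headcount: 699.
Raw shares: Plating 75/699 × $34,140 = 3,663.09; Maintenance 161/699 × $34,140 = 7,863.43; Shipping 230/699 × $34,140 = 11,233.48; Logistics 233/699 × $34,140 = 11,380.00.
After rounding ($5): Plating $3,665; Maintenance $7,865; Shipping $11,235; Logistics $11,380. Sum = $34,145.
Difference $34,140 − $34,145 = −$5 applied to Maintenance: Maintenance becomes $7,860.

Plating: $3,665 · Maintenance: $7,860 · Shipping: $11,235 · Logistics: $11,380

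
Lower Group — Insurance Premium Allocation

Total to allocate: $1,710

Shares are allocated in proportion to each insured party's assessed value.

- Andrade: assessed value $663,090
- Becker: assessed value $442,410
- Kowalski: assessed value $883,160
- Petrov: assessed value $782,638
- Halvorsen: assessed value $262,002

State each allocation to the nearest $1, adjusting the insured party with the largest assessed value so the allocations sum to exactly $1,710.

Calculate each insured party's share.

Andrade: $374; Becker: $249; Kowalski: $498; Petrov: $441; Halvorsen: $148

Combined assessed value = 663,090 + 442,410 + 883,160 + 782,638 + 262,002 = 3,033,300.
Unrounded shares: Andrade 373.81; Becker 249.41; Kowalski 497.87; Petrov 441.21; Halvorsen 147.70.
Rounded to nearest $1: Andrade $374; Becker $249; Kowalski $498; Petrov $441; Halvorsen $148. Sum = $1,710.
Rounded total matches; no reconciliation needed.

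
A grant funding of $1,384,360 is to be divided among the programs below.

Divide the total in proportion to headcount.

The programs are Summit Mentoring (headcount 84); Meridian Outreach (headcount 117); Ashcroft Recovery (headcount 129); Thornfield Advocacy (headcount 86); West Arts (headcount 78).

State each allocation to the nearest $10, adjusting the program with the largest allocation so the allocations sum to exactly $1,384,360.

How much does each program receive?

Combined headcount = 494.
Raw shares: Summit Mentoring 84/494 × $1,384,360 = 235,397.25; Meridian Outreach 117/494 × $1,384,360 = 327,874.74; Ashcroft Recovery 129/494 × $1,384,360 = 361,502.91; Thornfield Advocacy 86/494 × $1,384,360 = 241,001.94; West Arts 78/494 × $1,384,360 = 218,583.16.
Rounded to nearest $10: Summit Mentoring $235,400; Meridian Outreach $327,870; Ashcroft Recovery $361,500; Thornfield Advocacy $241,000; West Arts $218,580. Sum = $1,384,350.
Difference $1,384,360 − $1,384,350 = +$10 applied to largest allocation (Ashcroft Recovery): Ashcroft Recovery becomes $361,510.

Summit Mentoring: $235,400 · Meridian Outreach: $327,870 · Ashcroft Recovery: $361,510 · Thornfield Advocacy: $241,000 · West Arts: $218,580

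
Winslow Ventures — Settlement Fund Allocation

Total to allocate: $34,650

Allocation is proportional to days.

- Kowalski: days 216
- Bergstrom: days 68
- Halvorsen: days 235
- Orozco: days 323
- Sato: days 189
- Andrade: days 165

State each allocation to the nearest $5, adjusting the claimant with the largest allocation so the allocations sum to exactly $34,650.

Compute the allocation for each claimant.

Kowalski: $6,260 | Bergstrom: $1,970 | Halvorsen: $6,810 | Orozco: $9,355 | Sato: $5,475 | Andrade: $4,780

Sum of days: 1,196.
Pro-rata amounts: Kowalski 216/1,196 × $34,650 = 6,257.86; Bergstrom 68/1,196 × $34,650 = 1,970.07; Halvorsen 235/1,196 × $34,650 = 6,808.32; Orozco 323/1,196 × $34,650 = 9,357.82; Sato 189/1,196 × $34,650 = 5,475.63; Andrade 165/1,196 × $34,650 = 4,780.31.
At nearest $5: Kowalski $6,260; Bergstrom $1,970; Halvorsen $6,810; Orozco $9,360; Sato $5,475; Andrade $4,780. Sum = $34,655.
Difference $34,650 − $34,655 = −$5 applied to largest allocation (Orozco): Orozco becomes $9,355.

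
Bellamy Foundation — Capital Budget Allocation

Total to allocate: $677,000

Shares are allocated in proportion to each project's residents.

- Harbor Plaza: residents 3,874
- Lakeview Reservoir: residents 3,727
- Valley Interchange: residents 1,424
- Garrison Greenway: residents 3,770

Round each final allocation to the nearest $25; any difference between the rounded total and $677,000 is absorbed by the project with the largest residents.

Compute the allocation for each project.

Harbor Plaza: $204,975; Lakeview Reservoir: $197,200; Valley Interchange: $75,350; Garrison Greenway: $199,475

Residents total: 3,874 + 3,727 + 1,424 + 3,770 = 12,795.
Raw shares: Harbor Plaza 204,978.35; Lakeview Reservoir 197,200.39; Valley Interchange 75,345.68; Garrison Greenway 199,475.58.
After rounding ($25): Harbor Plaza $204,975; Lakeview Reservoir $197,200; Valley Interchange $75,350; Garrison Greenway $199,475. Sum = $677,000.
No rounding difference to absorb.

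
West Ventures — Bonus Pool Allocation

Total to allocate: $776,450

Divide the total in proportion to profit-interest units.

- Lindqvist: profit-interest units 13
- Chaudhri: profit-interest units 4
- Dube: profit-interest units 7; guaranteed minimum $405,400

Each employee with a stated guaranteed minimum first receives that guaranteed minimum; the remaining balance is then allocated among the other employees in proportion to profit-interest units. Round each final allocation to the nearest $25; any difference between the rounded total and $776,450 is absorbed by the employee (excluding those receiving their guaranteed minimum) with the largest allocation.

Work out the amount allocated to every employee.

Lindqvist: $283,750; Chaudhri: $87,300; Dube: $405,400

Guaranteed amounts: Dube $405,400. Balance $371,050.
Balance split over remaining profit-interest units 17: Lindqvist 283,744.12 → $283,750; Chaudhri 87,305.88 → $87,300.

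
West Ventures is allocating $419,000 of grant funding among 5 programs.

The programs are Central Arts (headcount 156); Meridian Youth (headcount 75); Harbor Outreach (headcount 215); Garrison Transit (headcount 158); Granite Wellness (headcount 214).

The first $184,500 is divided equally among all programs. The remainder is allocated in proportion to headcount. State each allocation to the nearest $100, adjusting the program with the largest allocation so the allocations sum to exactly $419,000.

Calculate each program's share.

Central Arts: $81,600 · Meridian Youth: $58,400 · Harbor Outreach: $98,600 · Garrison Transit: $82,200 · Granite Wellness: $98,200

$184,500 shared equally gives $36,900 per program.
Remainder $234,500 by headcount (total 818): Central Arts 44,721.27 → $44,700; Meridian Youth 21,500.61 → $21,500; Harbor Outreach 61,635.09 → $61,600; Garrison Transit 45,294.62 → $45,300; Granite Wellness 61,348.41 → $61,300.
Rounding difference +$100 on remainder applied to Harbor Outreach.
Totals: Central Arts $36,900 + $44,700 = $81,600; Meridian Youth $36,900 + $21,500 = $58,400; Harbor Outreach $36,900 + $61,700 = $98,600; Garrison Transit $36,900 + $45,300 = $82,200; Granite Wellness $36,900 + $61,300 = $98,200.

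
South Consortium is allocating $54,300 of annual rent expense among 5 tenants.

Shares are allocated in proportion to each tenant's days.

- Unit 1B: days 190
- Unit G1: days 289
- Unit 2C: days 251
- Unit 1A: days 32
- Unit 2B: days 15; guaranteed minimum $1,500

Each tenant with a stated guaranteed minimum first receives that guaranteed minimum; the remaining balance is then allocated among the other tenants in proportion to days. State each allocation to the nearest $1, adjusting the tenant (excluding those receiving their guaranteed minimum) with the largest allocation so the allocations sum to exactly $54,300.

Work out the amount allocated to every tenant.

Guaranteed amounts: Unit 2B $1,500. Residual $52,800.
Residual split over remaining days 762: Unit 1B 13,165.35 → $13,165; Unit G1 20,025.20 → $20,025; Unit 2C 17,392.13 → $17,392; Unit 1A 2,217.32 → $2,217.
Rounding difference +$1 applied to Unit G1 → $20,026.

Unit 1B: $13,165 · Unit G1: $20,026 · Unit 2C: $17,392 · Unit 1A: $2,217 · Unit 2B: $1,500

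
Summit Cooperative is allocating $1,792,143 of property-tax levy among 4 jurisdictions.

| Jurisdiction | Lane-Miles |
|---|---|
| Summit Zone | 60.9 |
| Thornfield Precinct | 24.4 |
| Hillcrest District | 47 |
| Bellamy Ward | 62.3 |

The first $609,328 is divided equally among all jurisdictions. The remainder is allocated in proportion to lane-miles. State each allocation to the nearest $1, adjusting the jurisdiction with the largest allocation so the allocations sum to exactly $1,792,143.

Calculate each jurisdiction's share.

Equal tier: $609,328 ÷ 4 = $152,332 apiece.
Remainder $1,182,815 by lane-miles (total 194.6): Summit Zone 370,161.53 → $370,162; Thornfield Precinct 148,307.74 → $148,308; Hillcrest District 285,674.74 → $285,675; Bellamy Ward 378,670.99 → $378,671.
Rounding difference −$1 on remainder applied to Bellamy Ward.
Totals: Summit Zone $152,332 + $370,162 = $522,494; Thornfield Precinct $152,332 + $148,308 = $300,640; Hillcrest District $152,332 + $285,675 = $438,007; Bellamy Ward $152,332 + $378,670 = $531,002.

Summit Zone: $522,494 · Thornfield Precinct: $300,640 · Hillcrest District: $438,007 · Bellamy Ward: $531,002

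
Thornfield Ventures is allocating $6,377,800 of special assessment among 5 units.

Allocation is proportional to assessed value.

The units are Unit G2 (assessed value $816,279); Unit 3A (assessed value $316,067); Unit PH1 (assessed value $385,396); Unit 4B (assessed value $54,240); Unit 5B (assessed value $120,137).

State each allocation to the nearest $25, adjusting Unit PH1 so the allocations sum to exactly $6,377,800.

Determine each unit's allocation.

Unit G2: $3,076,650; Unit 3A: $1,191,300; Unit PH1: $1,452,625; Unit 4B: $204,425; Unit 5B: $452,800

Assessed value total: 1,692,119.
Pro-rata amounts: Unit G2 816,279/1,692,119 × $6,377,800 = 3,076,653.71; Unit 3A 316,067/1,692,119 × $6,377,800 = 1,191,294.53; Unit PH1 385,396/1,692,119 × $6,377,800 = 1,452,603.87; Unit 4B 54,240/1,692,119 × $6,377,800 = 204,437.08; Unit 5B 120,137/1,692,119 × $6,377,800 = 452,810.80.
At nearest $25: Unit G2 $3,076,650; Unit 3A $1,191,300; Unit PH1 $1,452,600; Unit 4B $204,425; Unit 5B $452,800. Sum = $6,377,775.
Difference $6,377,800 − $6,377,775 = +$25 applied to Unit PH1: Unit PH1 becomes $1,452,625.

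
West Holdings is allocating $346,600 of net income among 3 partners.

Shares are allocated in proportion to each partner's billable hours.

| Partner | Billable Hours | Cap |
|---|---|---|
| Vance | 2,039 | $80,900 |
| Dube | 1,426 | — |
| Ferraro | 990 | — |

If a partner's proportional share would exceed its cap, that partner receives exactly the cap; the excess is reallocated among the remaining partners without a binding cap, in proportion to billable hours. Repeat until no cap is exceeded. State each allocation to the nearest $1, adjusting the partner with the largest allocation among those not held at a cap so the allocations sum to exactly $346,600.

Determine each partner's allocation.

Vance: $80,900 | Dube: $156,825 | Ferraro: $108,875

Sum of billable hours: 4,455.
Proportional shares (ignoring caps): Vance 158,634.66; Dube 110,943.12; Ferraro 77,022.22.
Cap binds for Vance ($80,900); residual $265,700 reallocated over remaining billable hours 2,416.
Redistributed shares: Dube 156,824.59 → $156,825; Ferraro 108,875.41 → $108,875.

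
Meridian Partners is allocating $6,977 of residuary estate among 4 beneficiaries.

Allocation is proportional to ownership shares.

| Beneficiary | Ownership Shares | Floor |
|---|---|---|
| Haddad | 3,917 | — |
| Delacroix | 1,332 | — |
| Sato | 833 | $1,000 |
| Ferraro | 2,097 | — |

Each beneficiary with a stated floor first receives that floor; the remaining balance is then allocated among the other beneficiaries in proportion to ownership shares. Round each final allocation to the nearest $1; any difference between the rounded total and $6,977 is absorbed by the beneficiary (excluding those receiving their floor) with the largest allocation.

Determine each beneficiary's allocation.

Haddad: $3,187; Delacroix: $1,084; Sato: $1,000; Ferraro: $1,706

Fund the minimums — Sato $1,000. Remaining pool $5,977.
Remaining pool split over remaining ownership shares 7,346: Haddad 3,187.03 → $3,187; Delacroix 1,083.77 → $1,084; Ferraro 1,706.20 → $1,706.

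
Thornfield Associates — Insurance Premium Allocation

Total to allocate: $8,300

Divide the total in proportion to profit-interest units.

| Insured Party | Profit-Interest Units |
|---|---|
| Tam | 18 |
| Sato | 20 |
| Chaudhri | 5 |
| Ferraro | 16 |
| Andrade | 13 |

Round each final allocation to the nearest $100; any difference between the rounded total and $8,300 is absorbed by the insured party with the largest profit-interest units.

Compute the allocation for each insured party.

Tam: $2,100 | Sato: $2,300 | Chaudhri: $600 | Ferraro: $1,800 | Andrade: $1,500

Total profit-interest units = 18 + 20 + 5 + 16 + 13 = 72.
Pro-rata amounts: Tam 2,075.00; Sato 2,305.56; Chaudhri 576.39; Ferraro 1,844.44; Andrade 1,498.61.
Rounded to nearest $100: Tam $2,100; Sato $2,300; Chaudhri $600; Ferraro $1,800; Andrade $1,500. Sum = $8,300.
Rounded total matches; no reconciliation needed.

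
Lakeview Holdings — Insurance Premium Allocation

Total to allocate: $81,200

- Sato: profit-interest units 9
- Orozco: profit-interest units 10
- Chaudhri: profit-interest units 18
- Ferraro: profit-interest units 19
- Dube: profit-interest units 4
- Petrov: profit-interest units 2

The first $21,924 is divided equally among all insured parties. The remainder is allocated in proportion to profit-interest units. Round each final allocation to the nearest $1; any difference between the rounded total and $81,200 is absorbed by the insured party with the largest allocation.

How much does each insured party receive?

Sato: $12,259 · Orozco: $13,215 · Chaudhri: $20,863 · Ferraro: $21,819 · Dube: $7,478 · Petrov: $5,566

Equal tier: $21,924 ÷ 6 = $3,654 apiece.
Remainder $59,276 by profit-interest units (total 62): Sato 8,604.58 → $8,605; Orozco 9,560.65 → $9,561; Chaudhri 17,209.16 → $17,209; Ferraro 18,165.23 → $18,165; Dube 3,824.26 → $3,824; Petrov 1,912.13 → $1,912.
Totals: Sato $3,654 + $8,605 = $12,259; Orozco $3,654 + $9,561 = $13,215; Chaudhri $3,654 + $17,209 = $20,863; Ferraro $3,654 + $18,165 = $21,819; Dube $3,654 + $3,824 = $7,478; Petrov $3,654 + $1,912 = $5,566.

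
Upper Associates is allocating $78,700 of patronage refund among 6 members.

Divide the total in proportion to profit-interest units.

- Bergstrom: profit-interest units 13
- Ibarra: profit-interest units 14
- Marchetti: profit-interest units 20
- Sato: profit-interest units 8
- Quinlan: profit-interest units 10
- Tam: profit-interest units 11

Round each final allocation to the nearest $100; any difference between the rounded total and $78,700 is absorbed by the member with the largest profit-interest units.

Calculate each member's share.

Combined profit-interest units = 76.
Proportional shares: Bergstrom 13/76 × $78,700 = 13,461.84; Ibarra 14/76 × $78,700 = 14,497.37; Marchetti 20/76 × $78,700 = 20,710.53; Sato 8/76 × $78,700 = 8,284.21; Quinlan 10/76 × $78,700 = 10,355.26; Tam 11/76 × $78,700 = 11,390.79.
At nearest $100: Bergstrom $13,500; Ibarra $14,500; Marchetti $20,700; Sato $8,300; Quinlan $10,400; Tam $11,400. Sum = $78,800.
Difference $78,700 − $78,800 = −$100 applied to largest profit-interest units (Marchetti): Marchetti becomes $20,600.

Bergstrom: $13,500 · Ibarra: $14,500 · Marchetti: $20,600 · Sato: $8,300 · Quinlan: $10,400 · Tam: $11,400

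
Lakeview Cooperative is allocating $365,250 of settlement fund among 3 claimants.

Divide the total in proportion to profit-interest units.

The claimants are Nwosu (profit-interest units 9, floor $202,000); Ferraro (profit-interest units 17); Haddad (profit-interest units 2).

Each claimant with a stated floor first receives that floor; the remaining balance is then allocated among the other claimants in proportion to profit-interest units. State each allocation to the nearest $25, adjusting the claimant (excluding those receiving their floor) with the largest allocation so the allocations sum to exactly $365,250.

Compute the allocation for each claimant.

Fund the minimums — Nwosu $202,000. Remaining pool $163,250.
Remaining pool split over remaining profit-interest units 19: Ferraro 146,065.79 → $146,075; Haddad 17,184.21 → $17,175.

Nwosu: $202,000 · Ferraro: $146,075 · Haddad: $17,175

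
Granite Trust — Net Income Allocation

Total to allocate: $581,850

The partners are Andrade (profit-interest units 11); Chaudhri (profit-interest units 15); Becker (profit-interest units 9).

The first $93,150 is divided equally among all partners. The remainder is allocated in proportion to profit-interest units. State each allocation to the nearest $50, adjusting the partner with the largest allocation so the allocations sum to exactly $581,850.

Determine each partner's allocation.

$93,150 shared equally gives $31,050 per partner.
Remainder $488,700 by profit-interest units (total 35): Andrade 153,591.43 → $153,600; Chaudhri 209,442.86 → $209,450; Becker 125,665.71 → $125,650.
Totals: Andrade $31,050 + $153,600 = $184,650; Chaudhri $31,050 + $209,450 = $240,500; Becker $31,050 + $125,650 = $156,700.

Andrade: $184,650; Chaudhri: $240,500; Becker: $156,700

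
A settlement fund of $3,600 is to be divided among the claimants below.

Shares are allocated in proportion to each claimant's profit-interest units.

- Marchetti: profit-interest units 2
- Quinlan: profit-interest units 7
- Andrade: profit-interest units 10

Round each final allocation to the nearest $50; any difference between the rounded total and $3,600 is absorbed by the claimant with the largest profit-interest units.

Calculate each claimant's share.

Marchetti: $400 | Quinlan: $1,350 | Andrade: $1,850

Profit-interest units total: 19.
Unrounded shares: Marchetti 2/19 × $3,600 = 378.95; Quinlan 7/19 × $3,600 = 1,326.32; Andrade 10/19 × $3,600 = 1,894.74.
After rounding ($50): Marchetti $400; Quinlan $1,350; Andrade $1,900. Sum = $3,650.
Difference $3,600 − $3,650 = −$50 applied to largest profit-interest units (Andrade): Andrade becomes $1,850.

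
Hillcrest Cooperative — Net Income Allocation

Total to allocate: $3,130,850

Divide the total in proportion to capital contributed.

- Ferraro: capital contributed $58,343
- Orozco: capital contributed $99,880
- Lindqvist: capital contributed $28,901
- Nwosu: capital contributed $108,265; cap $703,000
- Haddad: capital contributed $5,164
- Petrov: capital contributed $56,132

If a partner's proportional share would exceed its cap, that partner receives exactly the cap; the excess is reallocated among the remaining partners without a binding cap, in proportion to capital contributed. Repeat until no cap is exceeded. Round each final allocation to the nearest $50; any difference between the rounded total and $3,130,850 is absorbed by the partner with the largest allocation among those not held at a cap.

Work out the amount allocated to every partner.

Ferraro: $570,200 · Orozco: $976,150 · Lindqvist: $282,450 · Nwosu: $703,000 · Haddad: $50,450 · Petrov: $548,600

Capital contributed total: 356,685.
Proportional shares (ignoring caps): Ferraro 512,113.44; Orozco 876,709.98; Lindqvist 253,682.37; Nwosu 950,310.43; Haddad 45,327.70; Petrov 492,706.09.
Held at cap: Nwosu ($703,000); residual $2,427,850 reallocated over remaining capital contributed 248,420.
Shares after redistribution: Ferraro 570,195.85 → $570,200; Orozco 976,143.86 → $976,150; Lindqvist 282,454.28 → $282,450; Haddad 50,468.63 → $50,450; Petrov 548,587.38 → $548,600.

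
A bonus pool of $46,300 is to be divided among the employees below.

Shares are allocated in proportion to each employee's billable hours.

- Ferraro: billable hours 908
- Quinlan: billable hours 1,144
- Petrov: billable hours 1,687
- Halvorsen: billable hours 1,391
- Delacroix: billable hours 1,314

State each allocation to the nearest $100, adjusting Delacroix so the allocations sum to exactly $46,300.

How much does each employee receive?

Ferraro: $6,500; Quinlan: $8,200; Petrov: $12,100; Halvorsen: $10,000; Delacroix: $9,500

Sum of billable hours: 6,444.
Proportional shares: Ferraro 908/6,444 × $46,300 = 6,523.96; Quinlan 1,144/6,444 × $46,300 = 8,219.62; Petrov 1,687/6,444 × $46,300 = 12,121.06; Halvorsen 1,391/6,444 × $46,300 = 9,994.30; Delacroix 1,314/6,444 × $46,300 = 9,441.06.
Rounded to nearest $100: Ferraro $6,500; Quinlan $8,200; Petrov $12,100; Halvorsen $10,000; Delacroix $9,400. Sum = $46,200.
Difference $46,300 − $46,200 = +$100 applied to Delacroix: Delacroix becomes $9,500.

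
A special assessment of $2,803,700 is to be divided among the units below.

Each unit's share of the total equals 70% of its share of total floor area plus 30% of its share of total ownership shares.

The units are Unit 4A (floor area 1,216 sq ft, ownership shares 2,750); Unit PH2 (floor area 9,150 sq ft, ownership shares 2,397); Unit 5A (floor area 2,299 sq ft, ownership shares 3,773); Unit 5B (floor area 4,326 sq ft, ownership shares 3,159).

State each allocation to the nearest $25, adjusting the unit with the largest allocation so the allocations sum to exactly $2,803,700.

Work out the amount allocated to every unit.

Unit 4A: $331,950; Unit PH2: $1,223,825; Unit 5A: $528,275; Unit 5B: $719,650

Floor area total 16,991; ownership shares total 12,079.
Composite weights (70% floor area + 30% ownership shares): Unit 4A 0.1184; Unit PH2 0.4365; Unit 5A 0.1884; Unit 5B 0.2567.
Pro-rata amounts: Unit 4A 331,950.98; Unit PH2 1,223,807.62; Unit 5A 528,281.39; Unit 5B 719,660.02.
Rounded to nearest $25: Unit 4A $331,950; Unit PH2 $1,223,800; Unit 5A $528,275; Unit 5B $719,650. Sum = $2,803,675.
Difference $2,803,700 − $2,803,675 = +$25 applied to largest allocation (Unit PH2): Unit PH2 becomes $1,223,825.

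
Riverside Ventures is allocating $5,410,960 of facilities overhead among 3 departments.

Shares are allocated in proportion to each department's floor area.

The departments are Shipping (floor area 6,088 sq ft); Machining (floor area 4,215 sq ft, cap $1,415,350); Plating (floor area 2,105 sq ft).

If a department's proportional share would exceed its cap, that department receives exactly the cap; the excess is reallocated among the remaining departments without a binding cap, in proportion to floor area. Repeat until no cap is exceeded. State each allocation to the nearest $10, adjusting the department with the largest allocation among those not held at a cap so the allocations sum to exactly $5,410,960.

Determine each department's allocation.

Shipping: $2,969,030; Machining: $1,415,350; Plating: $1,026,580

Sum of floor area: 12,408.
Pro-rata shares before constraints: Shipping 2,654,893.98; Machining 1,838,104.16; Plating 917,961.86.
Cap binds for Machining ($1,415,350); residual $3,995,610 reallocated over remaining floor area 8,193.
Redistributed shares: Shipping 2,969,031.33 → $2,969,030; Plating 1,026,578.67 → $1,026,580.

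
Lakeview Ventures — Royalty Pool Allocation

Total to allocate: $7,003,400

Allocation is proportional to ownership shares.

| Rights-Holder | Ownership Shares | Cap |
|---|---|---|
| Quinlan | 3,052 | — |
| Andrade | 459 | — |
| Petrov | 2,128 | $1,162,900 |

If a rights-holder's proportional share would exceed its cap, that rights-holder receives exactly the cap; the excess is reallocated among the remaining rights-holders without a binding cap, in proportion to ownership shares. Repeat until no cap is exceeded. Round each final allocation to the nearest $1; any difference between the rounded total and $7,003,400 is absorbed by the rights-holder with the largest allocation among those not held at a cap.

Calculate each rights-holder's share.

Quinlan: $5,076,960 | Andrade: $763,540 | Petrov: $1,162,900

Combined ownership shares = 5,639.
Proportional shares (ignoring caps): Quinlan 3,790,455.19; Andrade 570,058.63; Petrov 2,642,886.19.
Capped: Petrov ($1,162,900); remaining pool $5,840,500 reallocated over remaining ownership shares 3,511.
Redistributed shares: Quinlan 5,076,959.84 → $5,076,960; Andrade 763,540.16 → $763,540.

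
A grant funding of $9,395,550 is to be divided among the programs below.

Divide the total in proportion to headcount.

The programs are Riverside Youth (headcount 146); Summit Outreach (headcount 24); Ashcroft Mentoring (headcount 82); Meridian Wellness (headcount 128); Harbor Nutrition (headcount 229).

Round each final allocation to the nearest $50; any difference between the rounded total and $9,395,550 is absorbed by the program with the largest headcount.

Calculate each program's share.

Riverside Youth: $2,252,450 | Summit Outreach: $370,250 | Ashcroft Mentoring: $1,265,100 | Meridian Wellness: $1,974,750 | Harbor Nutrition: $3,533,000

Total headcount = 609.
Raw shares: Riverside Youth 146/609 × $9,395,550 = 2,252,463.55; Summit Outreach 24/609 × $9,395,550 = 370,267.98; Ashcroft Mentoring 82/609 × $9,395,550 = 1,265,082.27; Meridian Wellness 128/609 × $9,395,550 = 1,974,762.56; Harbor Nutrition 229/609 × $9,395,550 = 3,532,973.65.
Rounded to nearest $50: Riverside Youth $2,252,450; Summit Outreach $370,250; Ashcroft Mentoring $1,265,100; Meridian Wellness $1,974,750; Harbor Nutrition $3,532,950. Sum = $9,395,500.
Difference $9,395,550 − $9,395,500 = +$50 applied to largest headcount (Harbor Nutrition): Harbor Nutrition becomes $3,533,000.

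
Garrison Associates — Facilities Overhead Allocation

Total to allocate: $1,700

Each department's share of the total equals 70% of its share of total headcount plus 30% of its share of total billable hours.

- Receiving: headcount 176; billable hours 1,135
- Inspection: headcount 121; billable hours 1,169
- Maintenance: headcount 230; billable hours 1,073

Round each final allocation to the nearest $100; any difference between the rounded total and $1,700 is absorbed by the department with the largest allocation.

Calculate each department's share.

Headcount total 527; billable hours total 3,377.
Composite weights (70% headcount + 30% billable hours): Receiving 0.3346; Inspection 0.2646; Maintenance 0.4008.
Pro-rata amounts: Receiving 568.83; Inspection 449.77; Maintenance 681.40.
At nearest $100: Receiving $600; Inspection $400; Maintenance $700. Sum = $1,700.
Sum already equals the total — no adjustment.

Receiving: $600 | Inspection: $400 | Maintenance: $700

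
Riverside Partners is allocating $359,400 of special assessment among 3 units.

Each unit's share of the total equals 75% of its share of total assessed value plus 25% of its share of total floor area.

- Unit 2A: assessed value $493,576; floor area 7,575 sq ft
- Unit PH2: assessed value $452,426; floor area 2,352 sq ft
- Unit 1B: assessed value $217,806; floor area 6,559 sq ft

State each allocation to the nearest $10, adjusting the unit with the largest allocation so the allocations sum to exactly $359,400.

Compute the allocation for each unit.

Unit 2A: $155,600 · Unit PH2: $117,610 · Unit 1B: $86,190

Totals — assessed value 1,163,808, floor area 16,486.
Blended shares (75% assessed value + 25% floor area): Unit 2A 0.4329; Unit PH2 0.3272; Unit 1B 0.2398.
Raw shares: Unit 2A 155,601.67; Unit PH2 117,605.14; Unit 1B 86,193.20.
Rounded to nearest $10: Unit 2A $155,600; Unit PH2 $117,610; Unit 1B $86,190. Sum = $359,400.
No rounding difference to absorb.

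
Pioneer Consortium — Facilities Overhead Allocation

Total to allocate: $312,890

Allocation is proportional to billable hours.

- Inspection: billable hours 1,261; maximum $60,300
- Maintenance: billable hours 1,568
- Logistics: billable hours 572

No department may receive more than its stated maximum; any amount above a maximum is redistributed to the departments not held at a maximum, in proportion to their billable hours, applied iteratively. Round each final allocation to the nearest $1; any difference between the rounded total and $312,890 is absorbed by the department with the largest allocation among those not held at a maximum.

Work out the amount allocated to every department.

Inspection: $60,300; Maintenance: $185,075; Logistics: $67,515

Total billable hours = 3,401.
Unconstrained shares: Inspection 116,011.26; Maintenance 144,255.08; Logistics 52,623.66.
Capped: Inspection ($60,300); remaining pool $252,590 reallocated over remaining billable hours 2,140.
Shares after redistribution: Maintenance 185,075.29 → $185,075; Logistics 67,514.71 → $67,515.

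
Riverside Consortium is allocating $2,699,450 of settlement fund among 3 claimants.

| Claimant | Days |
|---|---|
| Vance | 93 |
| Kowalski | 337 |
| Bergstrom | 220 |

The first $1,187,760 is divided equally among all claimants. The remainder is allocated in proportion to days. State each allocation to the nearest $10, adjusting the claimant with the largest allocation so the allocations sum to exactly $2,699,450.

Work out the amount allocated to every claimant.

$1,187,760 shared equally gives $395,920 per claimant.
Remainder $1,511,690 by days (total 650): Vance 216,287.95 → $216,290; Kowalski 783,753.12 → $783,750; Bergstrom 511,648.92 → $511,650.
Totals: Vance $395,920 + $216,290 = $612,210; Kowalski $395,920 + $783,750 = $1,179,670; Bergstrom $395,920 + $511,650 = $907,570.

Vance: $612,210; Kowalski: $1,179,670; Bergstrom: $907,570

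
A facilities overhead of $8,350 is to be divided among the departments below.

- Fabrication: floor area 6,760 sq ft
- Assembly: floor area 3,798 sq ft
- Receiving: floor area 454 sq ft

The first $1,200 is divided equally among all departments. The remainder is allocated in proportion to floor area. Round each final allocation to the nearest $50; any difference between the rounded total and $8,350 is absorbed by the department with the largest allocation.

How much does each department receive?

Fabrication: $4,800; Assembly: $2,850; Receiving: $700

Equal tier: $1,200 ÷ 3 = $400 apiece.
Remainder $7,150 by floor area (total 11,012): Fabrication 4,389.21 → $4,400; Assembly 2,466.01 → $2,450; Receiving 294.78 → $300.
Totals: Fabrication $400 + $4,400 = $4,800; Assembly $400 + $2,450 = $2,850; Receiving $400 + $300 = $700.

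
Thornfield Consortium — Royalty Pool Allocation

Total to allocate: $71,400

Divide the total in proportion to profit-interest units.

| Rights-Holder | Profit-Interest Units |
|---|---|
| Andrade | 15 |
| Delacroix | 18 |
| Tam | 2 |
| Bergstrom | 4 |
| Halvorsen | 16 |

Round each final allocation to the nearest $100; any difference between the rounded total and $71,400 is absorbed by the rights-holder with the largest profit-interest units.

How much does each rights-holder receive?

Total profit-interest units = 15 + 18 + 2 + 4 + 16 = 55.
Unrounded shares: Andrade 19,472.73; Delacroix 23,367.27; Tam 2,596.36; Bergstrom 5,192.73; Halvorsen 20,770.91.
At nearest $100: Andrade $19,500; Delacroix $23,400; Tam $2,600; Bergstrom $5,200; Halvorsen $20,800. Sum = $71,500.
Difference $71,400 − $71,500 = −$100 applied to largest profit-interest units (Delacroix): Delacroix becomes $23,300.

Andrade: $19,500 | Delacroix: $23,300 | Tam: $2,600 | Bergstrom: $5,200 | Halvorsen: $20,800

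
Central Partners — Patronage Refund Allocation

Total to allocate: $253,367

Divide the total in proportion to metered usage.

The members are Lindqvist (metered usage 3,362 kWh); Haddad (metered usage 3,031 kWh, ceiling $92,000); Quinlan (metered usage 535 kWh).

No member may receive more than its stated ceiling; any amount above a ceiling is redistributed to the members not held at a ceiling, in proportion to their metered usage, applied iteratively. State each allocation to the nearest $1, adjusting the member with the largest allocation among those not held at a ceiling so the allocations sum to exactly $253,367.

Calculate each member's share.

Lindqvist: $139,214 | Haddad: $92,000 | Quinlan: $22,153

Combined metered usage = 6,928.
Unconstrained shares: Lindqvist 122,953.21; Haddad 110,848.06; Quinlan 19,565.73.
Capped: Haddad ($92,000); balance $161,367 reallocated over remaining metered usage 3,897.
Shares after redistribution: Lindqvist 139,213.72 → $139,214; Quinlan 22,153.28 → $22,153.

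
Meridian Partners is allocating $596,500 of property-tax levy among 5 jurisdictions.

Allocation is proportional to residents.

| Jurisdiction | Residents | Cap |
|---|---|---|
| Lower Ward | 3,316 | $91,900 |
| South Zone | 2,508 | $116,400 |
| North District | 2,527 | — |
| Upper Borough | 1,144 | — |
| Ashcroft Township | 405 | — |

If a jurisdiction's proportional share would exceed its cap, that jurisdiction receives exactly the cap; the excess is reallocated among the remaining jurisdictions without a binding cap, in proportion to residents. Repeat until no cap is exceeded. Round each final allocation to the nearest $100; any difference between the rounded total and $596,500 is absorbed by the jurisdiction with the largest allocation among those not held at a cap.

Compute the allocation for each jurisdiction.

Lower Ward: $91,900; South Zone: $116,400; North District: $240,600; Upper Borough: $109,000; Ashcroft Township: $38,600

Sum of residents: 9,900.
Proportional shares (ignoring caps): Lower Ward 199,797.37; South Zone 151,113.33; North District 152,258.13; Upper Borough 68,928.89; Ashcroft Township 24,402.27.
Cap binds for Lower Ward ($91,900), South Zone ($116,400); balance $388,200 reallocated over remaining residents 4,076.
Redistributed shares: North District 240,672.57 → $240,700; Upper Borough 108,955.05 → $109,000; Ashcroft Township 38,572.37 → $38,600.
Rounding difference −$100 applied to North District → $240,600.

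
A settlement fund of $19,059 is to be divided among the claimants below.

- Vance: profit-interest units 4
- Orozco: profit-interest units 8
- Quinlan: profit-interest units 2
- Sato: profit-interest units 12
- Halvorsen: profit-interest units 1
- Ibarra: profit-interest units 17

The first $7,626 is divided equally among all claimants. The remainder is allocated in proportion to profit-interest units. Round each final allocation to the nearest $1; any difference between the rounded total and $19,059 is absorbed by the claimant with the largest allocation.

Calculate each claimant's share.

$7,626 shared equally gives $1,271 per claimant.
Remainder $11,433 by profit-interest units (total 44): Vance 1,039.36 → $1,039; Orozco 2,078.73 → $2,079; Quinlan 519.68 → $520; Sato 3,118.09 → $3,118; Halvorsen 259.84 → $260; Ibarra 4,417.30 → $4,417.
Totals: Vance $1,271 + $1,039 = $2,310; Orozco $1,271 + $2,079 = $3,350; Quinlan $1,271 + $520 = $1,791; Sato $1,271 + $3,118 = $4,389; Halvorsen $1,271 + $260 = $1,531; Ibarra $1,271 + $4,417 = $5,688.

Vance: $2,310 · Orozco: $3,350 · Quinlan: $1,791 · Sato: $4,389 · Halvorsen: $1,531 · Ibarra: $5,688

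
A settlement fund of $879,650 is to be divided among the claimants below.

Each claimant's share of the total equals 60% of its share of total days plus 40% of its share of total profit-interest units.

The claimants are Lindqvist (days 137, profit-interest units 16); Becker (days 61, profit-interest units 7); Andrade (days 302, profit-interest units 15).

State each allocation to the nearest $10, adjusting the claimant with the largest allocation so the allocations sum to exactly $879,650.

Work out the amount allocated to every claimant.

Days total 500; profit-interest units total 38.
Blended shares (60% days + 40% profit-interest units): Lindqvist 0.3328; Becker 0.1469; Andrade 0.5203.
Raw shares: Lindqvist 292,766.04; Becker 129,206.70; Andrade 457,677.27.
After rounding ($10): Lindqvist $292,770; Becker $129,210; Andrade $457,680. Sum = $879,660.
Difference $879,650 − $879,660 = −$10 applied to largest allocation (Andrade): Andrade becomes $457,670.

Lindqvist: $292,770; Becker: $129,210; Andrade: $457,670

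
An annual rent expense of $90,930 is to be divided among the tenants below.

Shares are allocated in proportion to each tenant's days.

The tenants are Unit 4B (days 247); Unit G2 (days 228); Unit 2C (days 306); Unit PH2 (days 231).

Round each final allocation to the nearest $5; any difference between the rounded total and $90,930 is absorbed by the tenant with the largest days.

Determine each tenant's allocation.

Total days = 247 + 228 + 306 + 231 = 1,012.
Proportional shares: Unit 4B 22,193.39; Unit G2 20,486.21; Unit 2C 27,494.64; Unit PH2 20,755.76.
After rounding ($5): Unit 4B $22,195; Unit G2 $20,485; Unit 2C $27,495; Unit PH2 $20,755. Sum = $90,930.
Rounded total matches; no reconciliation needed.

Unit 4B: $22,195 · Unit G2: $20,485 · Unit 2C: $27,495 · Unit PH2: $20,755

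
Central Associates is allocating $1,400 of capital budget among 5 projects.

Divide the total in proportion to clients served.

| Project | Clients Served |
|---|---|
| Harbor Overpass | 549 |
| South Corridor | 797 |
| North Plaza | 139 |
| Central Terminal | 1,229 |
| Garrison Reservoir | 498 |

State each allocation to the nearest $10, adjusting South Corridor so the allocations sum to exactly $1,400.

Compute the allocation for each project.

Clients served total: 3,212.
Pro-rata amounts: Harbor Overpass 549/3,212 × $1,400 = 239.29; South Corridor 797/3,212 × $1,400 = 347.38; North Plaza 139/3,212 × $1,400 = 60.59; Central Terminal 1,229/3,212 × $1,400 = 535.68; Garrison Reservoir 498/3,212 × $1,400 = 217.06.
Rounded to nearest $10: Harbor Overpass $240; South Corridor $350; North Plaza $60; Central Terminal $540; Garrison Reservoir $220. Sum = $1,410.
Difference $1,400 − $1,410 = −$10 applied to South Corridor: South Corridor becomes $340.

Harbor Overpass: $240 · South Corridor: $340 · North Plaza: $60 · Central Terminal: $540 · Garrison Reservoir: $220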